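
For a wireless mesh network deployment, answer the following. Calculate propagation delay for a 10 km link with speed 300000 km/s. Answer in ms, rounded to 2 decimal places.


Given: distance = 10 km, speed = 300000 km/s
Delay = distance / speed = 10 / 300000 seconds
Delay in ms = 10 * 1000 / 300000
Delay = 0.0333 ms
Rounded to 2 dp = 0.03 ms

0.03


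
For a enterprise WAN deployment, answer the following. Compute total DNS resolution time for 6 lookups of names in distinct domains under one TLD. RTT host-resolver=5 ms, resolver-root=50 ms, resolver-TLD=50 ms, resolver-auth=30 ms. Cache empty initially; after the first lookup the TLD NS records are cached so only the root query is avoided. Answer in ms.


Lookup 1 (cold cache): local + root + TLD + auth = 5 + 50 + 50 + 30 = 135 ms
Lookups 2..6 (TLD NS cached -> skip root; new domain -> still ask TLD and auth): local + TLD + auth = 5 + 50 + 30 = 85 ms each
Remaining 5 lookups: 5 * 85 = 425 ms
Total = 135 + 425 = 560 ms

560


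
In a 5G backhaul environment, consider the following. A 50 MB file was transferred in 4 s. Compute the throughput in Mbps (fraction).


Given: file = 50 MB, time = 4 s
File in Mb = 50 * 8 = 400 Mb
Throughput = 400 / 4 Mbps
Throughput = 100 Mbps

100


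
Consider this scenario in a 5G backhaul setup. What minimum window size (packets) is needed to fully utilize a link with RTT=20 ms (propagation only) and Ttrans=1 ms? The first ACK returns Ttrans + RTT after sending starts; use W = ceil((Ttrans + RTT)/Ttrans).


Given: Ttrans = 1 ms, RTT = 20 ms (= 2 * Tprop, Tprop = 10 ms)
Time until first ACK returns = Ttrans + RTT = 1 + 20 = 21 ms
Need W * Ttrans >= Ttrans + RTT  ->  W >= (Ttrans + RTT) / Ttrans
(Ttrans + RTT) / Ttrans = 21 / 1 = 21
W_min = ceil(21) = 21

21


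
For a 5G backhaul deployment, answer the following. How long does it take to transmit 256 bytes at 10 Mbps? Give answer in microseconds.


Given: packet = 256 bytes, bandwidth = 10 Mbps
Packet in bits = 256 * 8 = 2048 bits
Bandwidth = 10 * 10^6 = 10000000 bps
Time = 2048 / 10000000 seconds
Time in us = 2048 * 10^6 / 10000000 = 204.8

204.8


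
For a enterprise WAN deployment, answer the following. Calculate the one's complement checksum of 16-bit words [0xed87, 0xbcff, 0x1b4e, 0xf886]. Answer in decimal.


Given words: [0xed87, 0xbcff, 0x1b4e, 0xf886]
Step 1: Sum all words
Raw sum = 60807 + 48383 + 6990 + 63622 = 179802
Step 2: Fold carry: (48730 + 2) = 48732
One's complement = ~48732 & 0xFFFF = 16803

16803


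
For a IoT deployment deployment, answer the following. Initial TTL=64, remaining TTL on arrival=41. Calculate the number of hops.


Given: initial TTL = 64, received TTL = 41
Hops = initial TTL - received TTL
Hops = 64 - 41 = 23

23


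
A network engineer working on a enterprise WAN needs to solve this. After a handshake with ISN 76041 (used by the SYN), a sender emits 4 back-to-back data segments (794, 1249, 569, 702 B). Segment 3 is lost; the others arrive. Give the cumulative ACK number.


SYN uses sequence number 76041; first data byte = ISN + 1 = 76042.
Segment 1: SEQ = 76042, len = 794 B, covers [76042, 76835]
Segment 2: SEQ = 76836, len = 1249 B, covers [76836, 78084]
Segment 3: SEQ = 78085, len = 569 B, covers [78085, 78653] [LOST]
Segment 4: SEQ = 78654, len = 702 B, covers [78654, 79355]
In-order data received: bytes [76042, 78084] (segments 1..2).
Segment 3 missing -> gap begins at byte 78085; later segments buffered out of order.
Cumulative ACK = next expected in-order byte = 76042 + 794 + 1249 = 78085

78085


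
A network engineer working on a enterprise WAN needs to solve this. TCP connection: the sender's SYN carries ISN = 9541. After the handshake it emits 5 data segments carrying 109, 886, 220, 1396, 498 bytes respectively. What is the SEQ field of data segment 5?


The SYN occupies sequence number ISN = 9541, so the first data byte is ISN + 1 = 9542.
SEQ of data segment i = (ISN + 1) + sum of payload sizes of segments 1..i-1.
Segment 1: SEQ = 9542, payload = 109 bytes
Segment 2: SEQ = 9651, payload = 886 bytes
Segment 3: SEQ = 10537, payload = 220 bytes
Segment 4: SEQ = 10757, payload = 1396 bytes
Segment 5: SEQ = 12153, payload = 498 bytes
SEQ of segment 5 = 9542 + 109 + 886 + 220 + 1396 = 12153

12153


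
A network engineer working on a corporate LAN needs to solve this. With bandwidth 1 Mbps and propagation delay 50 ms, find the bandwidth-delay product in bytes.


Given: bandwidth = 1 Mbps, delay = 50 ms
BDP in bits = 1 * 10^6 * 50 / 1000
BDP in bits = 50000
BDP in bytes = 50000 / 8 = 6250

6250


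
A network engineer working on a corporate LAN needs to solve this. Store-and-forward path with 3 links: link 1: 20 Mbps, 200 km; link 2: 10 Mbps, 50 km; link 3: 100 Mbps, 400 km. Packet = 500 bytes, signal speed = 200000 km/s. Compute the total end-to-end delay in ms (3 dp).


Packet = 500 bytes = 4000 bits. Store-and-forward: sum (t_trans + t_prop) per link.
Link 1: t_trans = 4000/(20*10^6) s = 0.2000 ms; t_prop = 200/200000 s = 1.0000 ms; subtotal = 1.2000 ms
Link 2: t_trans = 4000/(10*10^6) s = 0.4000 ms; t_prop = 50/200000 s = 0.2500 ms; subtotal = 0.6500 ms
Link 3: t_trans = 4000/(100*10^6) s = 0.0400 ms; t_prop = 400/200000 s = 2.0000 ms; subtotal = 2.0400 ms
End-to-end = 1.2000 + 0.6500 + 2.0400 = 3.8900 ms -> 3.890 ms (3 dp)

3.890


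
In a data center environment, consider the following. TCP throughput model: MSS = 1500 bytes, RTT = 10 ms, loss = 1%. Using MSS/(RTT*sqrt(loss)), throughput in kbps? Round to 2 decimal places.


Given: MSS = 1500 bytes, RTT = 10 ms, loss = 1%
RTT in seconds = 10 / 1000 = 0.01
Loss rate = 1% = 0.01
sqrt(loss) = sqrt(0.01) = 0.1
Throughput (bytes/s) = 1500 / (0.01 * 0.1) = 1500000.0000
Throughput (kbps) = 1500000.0000 * 8 / 1000 = 12000.000000 -> 12000.00 kbps (2 dp)

12000.00


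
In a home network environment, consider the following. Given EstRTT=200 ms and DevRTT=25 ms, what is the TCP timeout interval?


Given: EstRTT = 200 ms, DevRTT = 25 ms
Timeout = EstRTT + 4 * DevRTT
4 * DevRTT = 4 * 25 = 100
Timeout = 200 + 100 = 300 ms

300


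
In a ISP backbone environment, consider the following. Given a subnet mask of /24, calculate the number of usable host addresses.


Given: subnet mask /24
Host bits = 32 - 24 = 8
Total addresses = 2^8 = 256
Usable hosts = 256 - 2 (network + broadcast) = 254

254


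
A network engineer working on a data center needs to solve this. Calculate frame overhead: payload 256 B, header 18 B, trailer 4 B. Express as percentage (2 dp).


Given: payload = 256 B, header = 18 B, trailer = 4 B
Overhead bytes = header + trailer = 18 + 4 = 22
Total frame = payload + overhead = 256 + 22 = 278
Overhead % = 22 / 278 * 100 = 7.9137% -> 7.91% (2 dp)

7.91


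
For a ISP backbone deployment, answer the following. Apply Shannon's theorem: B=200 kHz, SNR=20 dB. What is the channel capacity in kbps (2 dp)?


Given: B = 200 kHz, SNR = 20 dB
SNR linear = 10^(20/10) = 100
1 + SNR = 101
log2(101) = 6.6582114828
C = 200 * 1000 * 6.6582114828 = 1331642.2966 bps
C = 1331.642297 kbps -> 1331.64 kbps (2 dp)

1331.64


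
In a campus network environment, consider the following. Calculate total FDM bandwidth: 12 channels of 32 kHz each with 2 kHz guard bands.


Given: 12 channels, 32 kHz each, guard = 2 kHz
Channel bandwidth = 12 * 32 = 384 kHz
Guard bands = 11 gaps * 2 kHz = 22 kHz
Total = 384 + 22 = 406 kHz

406


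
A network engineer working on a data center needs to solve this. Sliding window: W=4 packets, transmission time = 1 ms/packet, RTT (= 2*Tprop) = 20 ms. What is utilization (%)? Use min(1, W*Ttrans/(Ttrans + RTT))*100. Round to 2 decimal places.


Given: W = 4, Ttrans = 1 ms, RTT = 20 ms (= 2 * Tprop, Tprop = 10 ms)
Cycle time = Ttrans + RTT = 1 + 20 = 21 ms (first packet sent until its ACK returns)
W * Ttrans = 4 * 1 = 4 ms of sending per cycle
W * Ttrans / (Ttrans + RTT) = 4 / 21 = 0.190476
U = min(1, 0.190476) = 0.190476
U% = 19.05%

19.05


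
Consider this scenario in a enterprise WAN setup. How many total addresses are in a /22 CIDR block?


Given: CIDR prefix /22
Host bits = 32 - 22 = 10
Total addresses = 2^10 = 1024

1024


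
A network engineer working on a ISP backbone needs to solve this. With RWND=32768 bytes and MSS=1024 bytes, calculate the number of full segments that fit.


Given: RWND = 32768 bytes, MSS = 1024 bytes
Full segments = floor(RWND / MSS)
Full segments = floor(32768 / 1024)
Full segments = floor(32.0) = 32

32


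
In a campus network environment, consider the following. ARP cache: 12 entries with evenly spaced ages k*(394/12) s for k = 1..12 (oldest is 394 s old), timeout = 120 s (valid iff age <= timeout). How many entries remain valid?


Ages are k * 394/12 s for k = 1..12 (spacing = 32.8333 s).
Entry k is valid iff k * 394/12 <= 120 iff k <= 12 * 120 / 394 = 3.6548
n_valid = floor(3.6548) = 3
(n_stale = 12 - 3 = 9)

3


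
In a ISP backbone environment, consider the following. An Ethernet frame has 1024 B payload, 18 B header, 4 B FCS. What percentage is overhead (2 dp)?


Given: payload = 1024 B, header = 18 B, trailer = 4 B
Overhead bytes = header + trailer = 18 + 4 = 22
Total frame = payload + overhead = 1024 + 22 = 1046
Overhead % = 22 / 1046 * 100 = 2.1033% -> 2.10% (2 dp)

2.10


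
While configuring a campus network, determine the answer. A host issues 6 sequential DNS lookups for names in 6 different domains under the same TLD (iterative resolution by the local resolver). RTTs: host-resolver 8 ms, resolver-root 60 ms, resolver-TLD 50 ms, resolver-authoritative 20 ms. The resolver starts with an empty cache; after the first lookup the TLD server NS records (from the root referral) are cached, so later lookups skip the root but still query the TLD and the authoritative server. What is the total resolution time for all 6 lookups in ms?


Lookup 1 (cold cache): local + root + TLD + auth = 8 + 60 + 50 + 20 = 138 ms
Lookups 2..6 (TLD NS cached -> skip root; new domain -> still ask TLD and auth): local + TLD + auth = 8 + 50 + 20 = 78 ms each
Remaining 5 lookups: 5 * 78 = 390 ms
Total = 138 + 390 = 528 ms

528


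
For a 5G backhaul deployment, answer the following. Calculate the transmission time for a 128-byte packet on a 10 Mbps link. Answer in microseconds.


Given: packet = 128 bytes, bandwidth = 10 Mbps
Packet in bits = 128 * 8 = 1024 bits
Bandwidth = 10 * 10^6 = 10000000 bps
Time = 1024 / 10000000 seconds
Time in us = 1024 * 10^6 / 10000000 = 102.4

102.4


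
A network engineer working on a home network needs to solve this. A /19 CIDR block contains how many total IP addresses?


Given: CIDR prefix /19
Host bits = 32 - 19 = 13
Total addresses = 2^13 = 8192

8192


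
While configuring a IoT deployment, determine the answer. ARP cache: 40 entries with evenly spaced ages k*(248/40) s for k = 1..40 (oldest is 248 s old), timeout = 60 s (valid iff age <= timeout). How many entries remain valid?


Ages are k * 248/40 s for k = 1..40 (spacing = 6.2000 s).
Entry k is valid iff k * 248/40 <= 60 iff k <= 40 * 60 / 248 = 9.6774
n_valid = floor(9.6774) = 9
(n_stale = 40 - 9 = 31)

9


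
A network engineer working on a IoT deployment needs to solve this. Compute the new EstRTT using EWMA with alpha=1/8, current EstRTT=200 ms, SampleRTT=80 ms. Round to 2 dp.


Given: EstRTT = 200 ms, SampleRTT = 80 ms, alpha = 1/8
New EstRTT = (1 - alpha) * EstRTT + alpha * SampleRTT
(7/8) * 200 = 175
(1/8) * 80 = 10
New EstRTT = 175 + 10 = 185 ms -> 185.00 ms (2 dp)

185.00


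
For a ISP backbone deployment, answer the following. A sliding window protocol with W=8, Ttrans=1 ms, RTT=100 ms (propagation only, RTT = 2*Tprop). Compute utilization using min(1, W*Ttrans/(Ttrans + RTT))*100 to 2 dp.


Given: W = 8, Ttrans = 1 ms, RTT = 100 ms (= 2 * Tprop, Tprop = 50 ms)
Cycle time = Ttrans + RTT = 1 + 100 = 101 ms (first packet sent until its ACK returns)
W * Ttrans = 8 * 1 = 8 ms of sending per cycle
W * Ttrans / (Ttrans + RTT) = 8 / 101 = 0.079208
U = min(1, 0.079208) = 0.079208
U% = 7.92%

7.92


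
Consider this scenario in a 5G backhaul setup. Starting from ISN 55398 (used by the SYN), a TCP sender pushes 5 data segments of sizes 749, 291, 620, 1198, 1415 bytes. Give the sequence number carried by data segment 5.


The SYN occupies sequence number ISN = 55398, so the first data byte is ISN + 1 = 55399.
SEQ of data segment i = (ISN + 1) + sum of payload sizes of segments 1..i-1.
Segment 1: SEQ = 55399, payload = 749 bytes
Segment 2: SEQ = 56148, payload = 291 bytes
Segment 3: SEQ = 56439, payload = 620 bytes
Segment 4: SEQ = 57059, payload = 1198 bytes
Segment 5: SEQ = 58257, payload = 1415 bytes
SEQ of segment 5 = 55399 + 749 + 291 + 620 + 1198 = 58257

58257


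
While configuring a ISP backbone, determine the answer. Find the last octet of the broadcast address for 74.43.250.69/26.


Given: IP = 74.43.250.69, prefix = /26
Host bits = 32 - 26 = 6
Network last octet = 69 AND mask = 64
Host part size = 2^6 - 1 = 63
Broadcast last octet = 64 OR 63 = 127

127


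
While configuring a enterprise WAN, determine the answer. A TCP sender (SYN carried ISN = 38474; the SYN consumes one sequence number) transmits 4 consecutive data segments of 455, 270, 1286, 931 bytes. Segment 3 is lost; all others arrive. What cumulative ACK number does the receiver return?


SYN uses sequence number 38474; first data byte = ISN + 1 = 38475.
Segment 1: SEQ = 38475, len = 455 B, covers [38475, 38929]
Segment 2: SEQ = 38930, len = 270 B, covers [38930, 39199]
Segment 3: SEQ = 39200, len = 1286 B, covers [39200, 40485] [LOST]
Segment 4: SEQ = 40486, len = 931 B, covers [40486, 41416]
In-order data received: bytes [38475, 39199] (segments 1..2).
Segment 3 missing -> gap begins at byte 39200; later segments buffered out of order.
Cumulative ACK = next expected in-order byte = 38475 + 455 + 270 = 39200

39200


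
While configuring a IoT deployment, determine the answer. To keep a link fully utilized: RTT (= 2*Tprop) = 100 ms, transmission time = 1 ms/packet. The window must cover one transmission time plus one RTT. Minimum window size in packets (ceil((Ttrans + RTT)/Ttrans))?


Given: Ttrans = 1 ms, RTT = 100 ms (= 2 * Tprop, Tprop = 50 ms)
Time until first ACK returns = Ttrans + RTT = 1 + 100 = 101 ms
Need W * Ttrans >= Ttrans + RTT  ->  W >= (Ttrans + RTT) / Ttrans
(Ttrans + RTT) / Ttrans = 101 / 1 = 101
W_min = ceil(101) = 101

101


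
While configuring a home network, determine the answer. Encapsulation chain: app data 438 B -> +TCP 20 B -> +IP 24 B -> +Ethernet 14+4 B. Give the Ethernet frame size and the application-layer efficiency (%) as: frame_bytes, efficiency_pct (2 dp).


TCP segment = 438 + 20 = 458 B
IP packet = 458 + 24 = 482 B
Ethernet frame = 482 + 14 + 4 = 500 B
Efficiency = app / frame = 438 / 500 = 0.876000 = 87.6000% -> 87.60% (2 dp)

500, 87.60


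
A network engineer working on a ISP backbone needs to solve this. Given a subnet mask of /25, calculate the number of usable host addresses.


Given: subnet mask /25
Host bits = 32 - 25 = 7
Total addresses = 2^7 = 128
Usable hosts = 128 - 2 (network + broadcast) = 126

126


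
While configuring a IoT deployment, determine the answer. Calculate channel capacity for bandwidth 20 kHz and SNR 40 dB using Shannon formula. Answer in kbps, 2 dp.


Given: B = 20 kHz, SNR = 40 dB
SNR linear = 10^(40/10) = 10000
1 + SNR = 10001
log2(10001) = 13.2878566418
C = 20 * 1000 * 13.2878566418 = 265757.1328 bps
C = 265.757133 kbps -> 265.76 kbps (2 dp)

265.76


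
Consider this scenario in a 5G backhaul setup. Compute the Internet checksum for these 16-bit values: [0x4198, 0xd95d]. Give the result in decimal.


Given words: [0x4198, 0xd95d]
Step 1: Sum all words
Raw sum = 16792 + 55645 = 72437
Step 2: Fold carry: (6901 + 1) = 6902
One's complement = ~6902 & 0xFFFF = 58633

58633


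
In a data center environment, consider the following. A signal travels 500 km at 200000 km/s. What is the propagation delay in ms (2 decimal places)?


Given: distance = 500 km, speed = 200000 km/s
Delay = distance / speed = 500 / 200000 seconds
Delay in ms = 500 * 1000 / 200000
Delay = 2.5000 ms
Rounded to 2 dp = 2.50 ms

2.50


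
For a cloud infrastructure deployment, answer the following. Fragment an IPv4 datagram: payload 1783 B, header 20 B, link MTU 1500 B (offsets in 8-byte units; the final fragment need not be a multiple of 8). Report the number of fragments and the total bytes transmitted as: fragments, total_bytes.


Max data per non-final fragment = floor((MTU - header)/8)*8 = floor((1500 - 20)/8)*8 = floor(1480/8)*8 = 1480 B
Final fragment needs no 8-byte alignment: it can carry up to MTU - header = 1480 B
Non-final fragments needed = ceil((payload - 1480) / 1480) = ceil(303/1480) = ceil(0.2047) = 1
Number of fragments = 1 + 1 = 2
Fragment sizes (data): 1 * 1480 B + 303 B (last, 303 <= 1480 OK)
Total bytes sent = payload + n_frags * header = 1783 + 2*20 = 1783 + 40 = 1823 B

2, 1823


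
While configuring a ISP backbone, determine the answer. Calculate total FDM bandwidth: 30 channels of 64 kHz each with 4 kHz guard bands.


Given: 30 channels, 64 kHz each, guard = 4 kHz
Channel bandwidth = 30 * 64 = 1920 kHz
Guard bands = 29 gaps * 4 kHz = 116 kHz
Total = 1920 + 116 = 2036 kHz

2036


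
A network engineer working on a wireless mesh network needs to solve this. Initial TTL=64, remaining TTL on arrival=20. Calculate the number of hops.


Given: initial TTL = 64, received TTL = 20
Hops = initial TTL - received TTL
Hops = 64 - 20 = 44

44


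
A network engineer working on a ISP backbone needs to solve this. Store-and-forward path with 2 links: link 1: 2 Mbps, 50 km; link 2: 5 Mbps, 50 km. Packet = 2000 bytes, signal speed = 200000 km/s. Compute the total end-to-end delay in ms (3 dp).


Packet = 2000 bytes = 16000 bits. Store-and-forward: sum (t_trans + t_prop) per link.
Link 1: t_trans = 16000/(2*10^6) s = 8.0000 ms; t_prop = 50/200000 s = 0.2500 ms; subtotal = 8.2500 ms
Link 2: t_trans = 16000/(5*10^6) s = 3.2000 ms; t_prop = 50/200000 s = 0.2500 ms; subtotal = 3.4500 ms
End-to-end = 8.2500 + 3.4500 = 11.7000 ms -> 11.700 ms (3 dp)

11.700


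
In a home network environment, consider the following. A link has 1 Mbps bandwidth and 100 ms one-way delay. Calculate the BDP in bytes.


Given: bandwidth = 1 Mbps, delay = 100 ms
BDP in bits = 1 * 10^6 * 100 / 1000
BDP in bits = 100000
BDP in bytes = 100000 / 8 = 12500

12500


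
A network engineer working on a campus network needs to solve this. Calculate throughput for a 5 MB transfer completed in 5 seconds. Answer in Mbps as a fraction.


Given: file = 5 MB, time = 5 s
File in Mb = 5 * 8 = 40 Mb
Throughput = 40 / 5 Mbps
Throughput = 8 Mbps

8


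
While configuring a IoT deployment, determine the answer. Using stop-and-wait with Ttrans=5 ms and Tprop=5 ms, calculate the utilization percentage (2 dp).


Given: Ttrans = 5 ms, Tprop = 5 ms
RTT = 2 * Tprop = 2 * 5 = 10 ms
U = Ttrans / (Ttrans + RTT)
U = 5 / (5 + 10)
U = 5 / 15 = 0.333333
U% = 33.33%

33.33


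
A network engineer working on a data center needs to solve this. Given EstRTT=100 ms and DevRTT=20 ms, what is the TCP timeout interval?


Given: EstRTT = 100 ms, DevRTT = 20 ms
Timeout = EstRTT + 4 * DevRTT
4 * DevRTT = 4 * 20 = 80
Timeout = 100 + 80 = 180 ms

180


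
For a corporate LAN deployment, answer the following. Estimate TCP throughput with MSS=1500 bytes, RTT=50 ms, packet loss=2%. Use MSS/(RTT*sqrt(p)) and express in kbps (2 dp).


Given: MSS = 1500 bytes, RTT = 50 ms, loss = 2%
RTT in seconds = 50 / 1000 = 0.05
Loss rate = 2% = 0.02
sqrt(loss) = sqrt(0.02) = 0.141421356237
Throughput (bytes/s) = 1500 / (0.05 * 0.141421356237) = 212132.0344
Throughput (kbps) = 212132.0344 * 8 / 1000 = 1697.056275 -> 1697.06 kbps (2 dp)

1697.06


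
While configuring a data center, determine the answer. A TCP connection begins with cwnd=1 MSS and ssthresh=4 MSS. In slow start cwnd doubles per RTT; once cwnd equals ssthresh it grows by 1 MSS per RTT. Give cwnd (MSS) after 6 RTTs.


RTT 0: cwnd = 1 MSS (initial)
RTT 1: cwnd = 2 MSS (slow start, doubled)
RTT 2: cwnd = 4 MSS (slow start, doubled)
RTT 3: cwnd = 5 MSS (congestion avoidance, +1)
RTT 4: cwnd = 6 MSS (congestion avoidance, +1)
RTT 5: cwnd = 7 MSS (congestion avoidance, +1)
RTT 6: cwnd = 8 MSS (congestion avoidance, +1)

8


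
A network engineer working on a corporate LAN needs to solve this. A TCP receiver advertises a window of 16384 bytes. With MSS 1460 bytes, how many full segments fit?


Given: RWND = 16384 bytes, MSS = 1460 bytes
Full segments = floor(RWND / MSS)
Full segments = floor(16384 / 1460)
Full segments = floor(11.2219) = 11

11


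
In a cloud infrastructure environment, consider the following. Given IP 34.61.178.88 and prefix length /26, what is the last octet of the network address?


Given: IP = 34.61.178.88, prefix = /26
Subnet mask = 255.255.255.192
Last octet of IP: 88
Last octet of mask: 192
Network last octet = 88 AND 192 = 64

64


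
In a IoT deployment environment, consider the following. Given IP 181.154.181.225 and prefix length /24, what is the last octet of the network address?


Given: IP = 181.154.181.225, prefix = /24
Subnet mask = 255.255.255.0
Last octet of IP: 225
Last octet of mask: 0
Network last octet = 225 AND 0 = 0

0


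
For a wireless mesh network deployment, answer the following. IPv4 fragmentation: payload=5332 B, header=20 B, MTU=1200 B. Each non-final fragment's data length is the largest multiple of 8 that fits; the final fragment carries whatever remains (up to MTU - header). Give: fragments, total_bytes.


Max data per non-final fragment = floor((MTU - header)/8)*8 = floor((1200 - 20)/8)*8 = floor(1180/8)*8 = 1176 B
Final fragment needs no 8-byte alignment: it can carry up to MTU - header = 1180 B
Non-final fragments needed = ceil((payload - 1180) / 1176) = ceil(4152/1176) = ceil(3.5306) = 4
Number of fragments = 4 + 1 = 5
Fragment sizes (data): 4 * 1176 B + 628 B (last, 628 <= 1180 OK)
Total bytes sent = payload + n_frags * header = 5332 + 5*20 = 5332 + 100 = 5432 B

5, 5432


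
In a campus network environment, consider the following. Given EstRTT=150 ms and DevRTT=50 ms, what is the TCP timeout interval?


Given: EstRTT = 150 ms, DevRTT = 50 ms
Timeout = EstRTT + 4 * DevRTT
4 * DevRTT = 4 * 50 = 200
Timeout = 150 + 200 = 350 ms

350


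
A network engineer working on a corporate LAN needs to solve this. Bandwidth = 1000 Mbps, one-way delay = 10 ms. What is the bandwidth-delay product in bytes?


Given: bandwidth = 1000 Mbps, delay = 10 ms
BDP in bits = 1000 * 10^6 * 10 / 1000
BDP in bits = 10000000
BDP in bytes = 10000000 / 8 = 1250000

1250000


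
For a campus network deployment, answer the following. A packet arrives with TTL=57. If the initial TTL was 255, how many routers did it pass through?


Given: initial TTL = 255, received TTL = 57
Hops = initial TTL - received TTL
Hops = 255 - 57 = 198

198


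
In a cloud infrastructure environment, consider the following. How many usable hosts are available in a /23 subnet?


Given: subnet mask /23
Host bits = 32 - 23 = 9
Total addresses = 2^9 = 512
Usable hosts = 512 - 2 (network + broadcast) = 510

510


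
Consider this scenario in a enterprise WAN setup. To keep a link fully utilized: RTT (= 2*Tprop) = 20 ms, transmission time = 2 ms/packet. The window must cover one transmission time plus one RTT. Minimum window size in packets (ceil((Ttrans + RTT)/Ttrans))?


Given: Ttrans = 2 ms, RTT = 20 ms (= 2 * Tprop, Tprop = 10 ms)
Time until first ACK returns = Ttrans + RTT = 2 + 20 = 22 ms
Need W * Ttrans >= Ttrans + RTT  ->  W >= (Ttrans + RTT) / Ttrans
(Ttrans + RTT) / Ttrans = 22 / 2 = 11
W_min = ceil(11) = 11

11


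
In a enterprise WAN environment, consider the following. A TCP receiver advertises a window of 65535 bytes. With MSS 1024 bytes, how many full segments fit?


Given: RWND = 65535 bytes, MSS = 1024 bytes
Full segments = floor(RWND / MSS)
Full segments = floor(65535 / 1024)
Full segments = floor(63.999) = 63

63


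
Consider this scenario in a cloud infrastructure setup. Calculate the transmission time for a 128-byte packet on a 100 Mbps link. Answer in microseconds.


Given: packet = 128 bytes, bandwidth = 100 Mbps
Packet in bits = 128 * 8 = 1024 bits
Bandwidth = 100 * 10^6 = 100000000 bps
Time = 1024 / 100000000 seconds
Time in us = 1024 * 10^6 / 100000000 = 10.24

10.24


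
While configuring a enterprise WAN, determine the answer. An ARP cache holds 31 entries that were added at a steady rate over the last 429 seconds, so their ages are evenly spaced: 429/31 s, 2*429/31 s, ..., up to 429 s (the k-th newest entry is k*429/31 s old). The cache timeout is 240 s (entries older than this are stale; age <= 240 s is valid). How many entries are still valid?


Ages are k * 429/31 s for k = 1..31 (spacing = 13.8387 s).
Entry k is valid iff k * 429/31 <= 240 iff k <= 31 * 240 / 429 = 17.3427
n_valid = floor(17.3427) = 17
(n_stale = 31 - 17 = 14)

17


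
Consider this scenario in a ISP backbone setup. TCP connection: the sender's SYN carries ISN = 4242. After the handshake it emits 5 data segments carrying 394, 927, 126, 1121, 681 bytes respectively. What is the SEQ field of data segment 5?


The SYN occupies sequence number ISN = 4242, so the first data byte is ISN + 1 = 4243.
SEQ of data segment i = (ISN + 1) + sum of payload sizes of segments 1..i-1.
Segment 1: SEQ = 4243, payload = 394 bytes
Segment 2: SEQ = 4637, payload = 927 bytes
Segment 3: SEQ = 5564, payload = 126 bytes
Segment 4: SEQ = 5690, payload = 1121 bytes
Segment 5: SEQ = 6811, payload = 681 bytes
SEQ of segment 5 = 4243 + 394 + 927 + 126 + 1121 = 6811

6811


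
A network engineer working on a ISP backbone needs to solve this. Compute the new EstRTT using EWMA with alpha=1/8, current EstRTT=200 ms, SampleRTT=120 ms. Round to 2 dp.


Given: EstRTT = 200 ms, SampleRTT = 120 ms, alpha = 1/8
New EstRTT = (1 - alpha) * EstRTT + alpha * SampleRTT
(7/8) * 200 = 175
(1/8) * 120 = 15
New EstRTT = 175 + 15 = 190 ms -> 190.00 ms (2 dp)

190.00


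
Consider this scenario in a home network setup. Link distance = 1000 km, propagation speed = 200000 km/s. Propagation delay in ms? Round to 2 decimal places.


Given: distance = 1000 km, speed = 200000 km/s
Delay = distance / speed = 1000 / 200000 seconds
Delay in ms = 1000 * 1000 / 200000
Delay = 5.0000 ms
Rounded to 2 dp = 5.00 ms

5.00


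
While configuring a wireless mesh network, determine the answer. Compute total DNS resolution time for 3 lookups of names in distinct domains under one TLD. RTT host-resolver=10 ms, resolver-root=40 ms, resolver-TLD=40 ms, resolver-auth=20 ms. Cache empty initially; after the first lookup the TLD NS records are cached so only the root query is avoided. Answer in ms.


Lookup 1 (cold cache): local + root + TLD + auth = 10 + 40 + 40 + 20 = 110 ms
Lookups 2..3 (TLD NS cached -> skip root; new domain -> still ask TLD and auth): local + TLD + auth = 10 + 40 + 20 = 70 ms each
Remaining 2 lookups: 2 * 70 = 140 ms
Total = 110 + 140 = 250 ms

250


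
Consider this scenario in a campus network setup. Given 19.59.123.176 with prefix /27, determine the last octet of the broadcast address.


Given: IP = 19.59.123.176, prefix = /27
Host bits = 32 - 27 = 5
Network last octet = 176 AND mask = 160
Host part size = 2^5 - 1 = 31
Broadcast last octet = 160 OR 31 = 191

191


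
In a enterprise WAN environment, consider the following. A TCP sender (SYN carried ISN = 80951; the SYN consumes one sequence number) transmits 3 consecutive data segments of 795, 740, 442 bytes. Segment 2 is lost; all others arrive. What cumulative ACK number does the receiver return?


SYN uses sequence number 80951; first data byte = ISN + 1 = 80952.
Segment 1: SEQ = 80952, len = 795 B, covers [80952, 81746]
Segment 2: SEQ = 81747, len = 740 B, covers [81747, 82486] [LOST]
Segment 3: SEQ = 82487, len = 442 B, covers [82487, 82928]
In-order data received: bytes [80952, 81746] (segments 1..1).
Segment 2 missing -> gap begins at byte 81747; later segments buffered out of order.
Cumulative ACK = next expected in-order byte = 80952 + 795 = 81747

81747


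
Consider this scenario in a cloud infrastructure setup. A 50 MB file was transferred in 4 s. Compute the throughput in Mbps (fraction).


Given: file = 50 MB, time = 4 s
File in Mb = 50 * 8 = 400 Mb
Throughput = 400 / 4 Mbps
Throughput = 100 Mbps

100


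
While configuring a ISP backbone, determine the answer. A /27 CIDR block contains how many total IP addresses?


Given: CIDR prefix /27
Host bits = 32 - 27 = 5
Total addresses = 2^5 = 32

32


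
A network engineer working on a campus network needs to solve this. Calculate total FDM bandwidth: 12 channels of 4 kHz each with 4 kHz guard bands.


Given: 12 channels, 4 kHz each, guard = 4 kHz
Channel bandwidth = 12 * 4 = 48 kHz
Guard bands = 11 gaps * 4 kHz = 44 kHz
Total = 48 + 44 = 92 kHz

92


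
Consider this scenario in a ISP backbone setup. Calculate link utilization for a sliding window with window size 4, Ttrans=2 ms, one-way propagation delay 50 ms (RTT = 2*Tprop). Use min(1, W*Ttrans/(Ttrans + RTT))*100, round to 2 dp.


Given: W = 4, Ttrans = 2 ms, RTT = 100 ms (= 2 * Tprop, Tprop = 50 ms)
Cycle time = Ttrans + RTT = 2 + 100 = 102 ms (first packet sent until its ACK returns)
W * Ttrans = 4 * 2 = 8 ms of sending per cycle
W * Ttrans / (Ttrans + RTT) = 8 / 102 = 0.078431
U = min(1, 0.078431) = 0.078431
U% = 7.84%

7.84


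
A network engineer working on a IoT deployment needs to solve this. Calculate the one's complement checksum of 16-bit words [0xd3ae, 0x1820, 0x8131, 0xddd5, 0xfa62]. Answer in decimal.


Given words: [0xd3ae, 0x1820, 0x8131, 0xddd5, 0xfa62]
Step 1: Sum all words
Raw sum = 54190 + 6176 + 33073 + 56789 + 64098 = 214326
Step 2: Fold carry: (17718 + 3) = 17721
One's complement = ~17721 & 0xFFFF = 47814

47814


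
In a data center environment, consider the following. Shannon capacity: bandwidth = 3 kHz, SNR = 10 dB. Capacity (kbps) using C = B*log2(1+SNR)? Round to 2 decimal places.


Given: B = 3 kHz, SNR = 10 dB
SNR linear = 10^(10/10) = 10
1 + SNR = 11
log2(11) = 3.4594316186
C = 3 * 1000 * 3.4594316186 = 10378.2949 bps
C = 10.378295 kbps -> 10.38 kbps (2 dp)

10.38


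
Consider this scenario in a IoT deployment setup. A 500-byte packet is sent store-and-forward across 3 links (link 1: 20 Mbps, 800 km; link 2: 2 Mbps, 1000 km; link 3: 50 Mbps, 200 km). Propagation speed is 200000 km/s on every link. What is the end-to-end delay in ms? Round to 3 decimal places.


Packet = 500 bytes = 4000 bits. Store-and-forward: sum (t_trans + t_prop) per link.
Link 1: t_trans = 4000/(20*10^6) s = 0.2000 ms; t_prop = 800/200000 s = 4.0000 ms; subtotal = 4.2000 ms
Link 2: t_trans = 4000/(2*10^6) s = 2.0000 ms; t_prop = 1000/200000 s = 5.0000 ms; subtotal = 7.0000 ms
Link 3: t_trans = 4000/(50*10^6) s = 0.0800 ms; t_prop = 200/200000 s = 1.0000 ms; subtotal = 1.0800 ms
End-to-end = 4.2000 + 7.0000 + 1.0800 = 12.2800 ms -> 12.280 ms (3 dp)

12.280


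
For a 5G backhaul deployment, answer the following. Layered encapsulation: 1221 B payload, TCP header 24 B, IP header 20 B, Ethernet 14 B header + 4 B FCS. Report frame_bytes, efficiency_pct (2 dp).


TCP segment = 1221 + 24 = 1245 B
IP packet = 1245 + 20 = 1265 B
Ethernet frame = 1265 + 14 + 4 = 1283 B
Efficiency = app / frame = 1221 / 1283 = 0.951676 = 95.1676% -> 95.17% (2 dp)

1283, 95.17


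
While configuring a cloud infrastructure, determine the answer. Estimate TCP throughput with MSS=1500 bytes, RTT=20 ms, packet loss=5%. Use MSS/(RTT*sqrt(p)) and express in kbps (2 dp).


Given: MSS = 1500 bytes, RTT = 20 ms, loss = 5%
RTT in seconds = 20 / 1000 = 0.02
Loss rate = 5% = 0.05
sqrt(loss) = sqrt(0.05) = 0.223606797750
Throughput (bytes/s) = 1500 / (0.02 * 0.223606797750) = 335410.1966
Throughput (kbps) = 335410.1966 * 8 / 1000 = 2683.281573 -> 2683.28 kbps (2 dp)

2683.28


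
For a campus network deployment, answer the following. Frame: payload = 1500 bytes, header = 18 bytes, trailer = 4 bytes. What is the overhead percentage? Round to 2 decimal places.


Given: payload = 1500 B, header = 18 B, trailer = 4 B
Overhead bytes = header + trailer = 18 + 4 = 22
Total frame = payload + overhead = 1500 + 22 = 1522
Overhead % = 22 / 1522 * 100 = 1.4455% -> 1.45% (2 dp)

1.45


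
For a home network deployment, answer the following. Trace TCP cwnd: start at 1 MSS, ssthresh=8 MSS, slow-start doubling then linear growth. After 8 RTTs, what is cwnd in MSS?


RTT 0: cwnd = 1 MSS (initial)
RTT 1: cwnd = 2 MSS (slow start, doubled)
RTT 2: cwnd = 4 MSS (slow start, doubled)
RTT 3: cwnd = 8 MSS (slow start, doubled)
RTT 4: cwnd = 9 MSS (congestion avoidance, +1)
RTT 5: cwnd = 10 MSS (congestion avoidance, +1)
RTT 6: cwnd = 11 MSS (congestion avoidance, +1)
RTT 7: cwnd = 12 MSS (congestion avoidance, +1)
RTT 8: cwnd = 13 MSS (congestion avoidance, +1)

13


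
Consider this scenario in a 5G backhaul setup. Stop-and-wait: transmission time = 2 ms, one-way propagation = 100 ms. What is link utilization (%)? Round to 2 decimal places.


Given: Ttrans = 2 ms, Tprop = 100 ms
RTT = 2 * Tprop = 2 * 100 = 200 ms
U = Ttrans / (Ttrans + RTT)
U = 2 / (2 + 200)
U = 2 / 202 = 0.009901
U% = 0.99%

0.99


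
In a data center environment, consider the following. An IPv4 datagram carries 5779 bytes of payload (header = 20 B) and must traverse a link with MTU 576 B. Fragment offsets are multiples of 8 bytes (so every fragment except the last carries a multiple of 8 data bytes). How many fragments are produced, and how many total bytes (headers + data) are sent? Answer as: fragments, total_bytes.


Max data per non-final fragment = floor((MTU - header)/8)*8 = floor((576 - 20)/8)*8 = floor(556/8)*8 = 552 B
Final fragment needs no 8-byte alignment: it can carry up to MTU - header = 556 B
Non-final fragments needed = ceil((payload - 556) / 552) = ceil(5223/552) = ceil(9.4620) = 10
Number of fragments = 10 + 1 = 11
Fragment sizes (data): 10 * 552 B + 259 B (last, 259 <= 556 OK)
Total bytes sent = payload + n_frags * header = 5779 + 11*20 = 5779 + 220 = 5999 B

11, 5999


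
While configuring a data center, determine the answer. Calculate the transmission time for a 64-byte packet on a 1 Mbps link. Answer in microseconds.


Given: packet = 64 bytes, bandwidth = 1 Mbps
Packet in bits = 64 * 8 = 512 bits
Bandwidth = 1 * 10^6 = 1000000 bps
Time = 512 / 1000000 seconds
Time in us = 512 * 10^6 / 1000000 = 512

512


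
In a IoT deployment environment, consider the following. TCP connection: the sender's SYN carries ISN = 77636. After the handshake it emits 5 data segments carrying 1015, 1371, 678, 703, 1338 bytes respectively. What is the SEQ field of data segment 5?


The SYN occupies sequence number ISN = 77636, so the first data byte is ISN + 1 = 77637.
SEQ of data segment i = (ISN + 1) + sum of payload sizes of segments 1..i-1.
Segment 1: SEQ = 77637, payload = 1015 bytes
Segment 2: SEQ = 78652, payload = 1371 bytes
Segment 3: SEQ = 80023, payload = 678 bytes
Segment 4: SEQ = 80701, payload = 703 bytes
Segment 5: SEQ = 81404, payload = 1338 bytes
SEQ of segment 5 = 77637 + 1015 + 1371 + 678 + 703 = 81404

81404


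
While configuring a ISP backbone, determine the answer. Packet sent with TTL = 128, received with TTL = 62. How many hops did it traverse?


Given: initial TTL = 128, received TTL = 62
Hops = initial TTL - received TTL
Hops = 128 - 62 = 66

66


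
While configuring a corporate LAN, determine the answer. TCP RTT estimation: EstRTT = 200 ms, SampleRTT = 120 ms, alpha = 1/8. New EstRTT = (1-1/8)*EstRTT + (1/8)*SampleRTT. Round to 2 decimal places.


Given: EstRTT = 200 ms, SampleRTT = 120 ms, alpha = 1/8
New EstRTT = (1 - alpha) * EstRTT + alpha * SampleRTT
(7/8) * 200 = 175
(1/8) * 120 = 15
New EstRTT = 175 + 15 = 190 ms -> 190.00 ms (2 dp)

190.00


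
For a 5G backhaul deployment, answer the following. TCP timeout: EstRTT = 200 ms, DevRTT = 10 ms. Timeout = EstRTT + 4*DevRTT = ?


Given: EstRTT = 200 ms, DevRTT = 10 ms
Timeout = EstRTT + 4 * DevRTT
4 * DevRTT = 4 * 10 = 40
Timeout = 200 + 40 = 240 ms

240


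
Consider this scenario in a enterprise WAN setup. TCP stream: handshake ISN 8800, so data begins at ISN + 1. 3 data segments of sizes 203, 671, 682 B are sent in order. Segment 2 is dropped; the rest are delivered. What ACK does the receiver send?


SYN uses sequence number 8800; first data byte = ISN + 1 = 8801.
Segment 1: SEQ = 8801, len = 203 B, covers [8801, 9003]
Segment 2: SEQ = 9004, len = 671 B, covers [9004, 9674] [LOST]
Segment 3: SEQ = 9675, len = 682 B, covers [9675, 10356]
In-order data received: bytes [8801, 9003] (segments 1..1).
Segment 2 missing -> gap begins at byte 9004; later segments buffered out of order.
Cumulative ACK = next expected in-order byte = 8801 + 203 = 9004

9004


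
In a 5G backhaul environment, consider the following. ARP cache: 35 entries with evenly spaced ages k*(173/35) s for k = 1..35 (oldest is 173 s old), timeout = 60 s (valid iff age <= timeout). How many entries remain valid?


Ages are k * 173/35 s for k = 1..35 (spacing = 4.9429 s).
Entry k is valid iff k * 173/35 <= 60 iff k <= 35 * 60 / 173 = 12.1387
n_valid = floor(12.1387) = 12
(n_stale = 35 - 12 = 23)

12


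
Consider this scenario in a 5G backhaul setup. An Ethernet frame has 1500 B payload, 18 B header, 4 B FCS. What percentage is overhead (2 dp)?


Given: payload = 1500 B, header = 18 B, trailer = 4 B
Overhead bytes = header + trailer = 18 + 4 = 22
Total frame = payload + overhead = 1500 + 22 = 1522
Overhead % = 22 / 1522 * 100 = 1.4455% -> 1.45% (2 dp)

1.45


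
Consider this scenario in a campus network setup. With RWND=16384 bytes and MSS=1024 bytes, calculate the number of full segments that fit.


Given: RWND = 16384 bytes, MSS = 1024 bytes
Full segments = floor(RWND / MSS)
Full segments = floor(16384 / 1024)
Full segments = floor(16.0) = 16

16


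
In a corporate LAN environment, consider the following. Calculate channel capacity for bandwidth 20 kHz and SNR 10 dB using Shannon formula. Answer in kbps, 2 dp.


Given: B = 20 kHz, SNR = 10 dB
SNR linear = 10^(10/10) = 10
1 + SNR = 11
log2(11) = 3.4594316186
C = 20 * 1000 * 3.4594316186 = 69188.6324 bps
C = 69.188632 kbps -> 69.19 kbps (2 dp)

69.19


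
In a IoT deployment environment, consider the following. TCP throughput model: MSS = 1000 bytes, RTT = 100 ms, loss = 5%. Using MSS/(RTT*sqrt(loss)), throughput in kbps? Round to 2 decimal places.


Given: MSS = 1000 bytes, RTT = 100 ms, loss = 5%
RTT in seconds = 100 / 1000 = 0.1
Loss rate = 5% = 0.05
sqrt(loss) = sqrt(0.05) = 0.223606797750
Throughput (bytes/s) = 1000 / (0.1 * 0.223606797750) = 44721.3595
Throughput (kbps) = 44721.3595 * 8 / 1000 = 357.770876 -> 357.77 kbps (2 dp)

357.77


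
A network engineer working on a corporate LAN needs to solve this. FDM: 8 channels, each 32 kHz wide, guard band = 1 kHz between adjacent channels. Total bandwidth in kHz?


Given: 8 channels, 32 kHz each, guard = 1 kHz
Channel bandwidth = 8 * 32 = 256 kHz
Guard bands = 7 gaps * 1 kHz = 7 kHz
Total = 256 + 7 = 263 kHz

263


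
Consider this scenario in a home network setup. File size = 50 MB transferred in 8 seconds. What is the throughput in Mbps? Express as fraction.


Given: file = 50 MB, time = 8 s
File in Mb = 50 * 8 = 400 Mb
Throughput = 400 / 8 Mbps
Throughput = 50 Mbps

50


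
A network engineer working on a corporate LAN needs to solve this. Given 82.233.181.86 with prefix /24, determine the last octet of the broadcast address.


Given: IP = 82.233.181.86, prefix = /24
Host bits = 32 - 24 = 8
Network last octet = 86 AND mask = 0
Host part size = 2^8 - 1 = 255
Broadcast last octet = 0 OR 255 = 255

255


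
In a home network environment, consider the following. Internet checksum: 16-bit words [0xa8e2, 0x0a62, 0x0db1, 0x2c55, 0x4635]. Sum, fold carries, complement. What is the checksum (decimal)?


Given words: [0xa8e2, 0x0a62, 0x0db1, 0x2c55, 0x4635]
Step 1: Sum all words
Raw sum = 43234 + 2658 + 3505 + 11349 + 17973 = 78719
Step 2: Fold carry: (13183 + 1) = 13184
One's complement = ~13184 & 0xFFFF = 52351

52351
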